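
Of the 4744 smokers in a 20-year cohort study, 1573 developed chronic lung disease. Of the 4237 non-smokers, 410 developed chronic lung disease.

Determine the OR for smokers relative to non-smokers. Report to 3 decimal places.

OR = (1573 × 3827) / (3171 × 410) = 6019871/1300110 ≈ 4.630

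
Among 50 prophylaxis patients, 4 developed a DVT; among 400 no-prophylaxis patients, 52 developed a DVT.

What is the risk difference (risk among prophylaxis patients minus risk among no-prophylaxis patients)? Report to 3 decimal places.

risk, prophylaxis patients = 4/50 = 0.0800
risk, no-prophylaxis patients = 52/400 = 0.1300
risk difference = 0.0800 − 0.1300 = -0.050

RD = -0.050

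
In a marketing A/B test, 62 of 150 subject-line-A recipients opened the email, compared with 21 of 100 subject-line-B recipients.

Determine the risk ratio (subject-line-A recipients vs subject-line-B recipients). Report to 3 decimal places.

risk, subject-line-A recipients = 62/150 = 0.4133
risk, subject-line-B recipients = 21/100 = 0.2100
RR = 0.4133 / 0.2100 = 1.968

1.968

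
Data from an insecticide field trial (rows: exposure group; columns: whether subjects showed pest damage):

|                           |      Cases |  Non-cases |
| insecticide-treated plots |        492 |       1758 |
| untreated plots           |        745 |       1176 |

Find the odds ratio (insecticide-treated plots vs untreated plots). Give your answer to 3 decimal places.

OR = (492 × 1176) / (1758 × 745) = 578592/1309710 ≈ 0.442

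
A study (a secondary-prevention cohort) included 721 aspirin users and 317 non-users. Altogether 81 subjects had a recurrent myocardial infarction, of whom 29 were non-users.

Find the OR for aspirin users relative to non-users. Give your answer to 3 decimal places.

OR = 0.772

aspirin users with the outcome: 81 − 29 = 52
aspirin users without the outcome: 721 − 52 = 669
non-users without the outcome: 317 − 29 = 288
odds, aspirin users = 52/669 = 0.0777
odds, non-users = 29/288 = 0.1007
OR = 0.0777 / 0.1007 = 0.772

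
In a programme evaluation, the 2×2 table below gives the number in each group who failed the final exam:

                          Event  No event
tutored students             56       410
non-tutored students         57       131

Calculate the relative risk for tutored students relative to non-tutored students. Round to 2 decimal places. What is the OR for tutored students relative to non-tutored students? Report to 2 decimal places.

RR = 0.40; OR = 0.31

risk, tutored students = 56/466 = 0.1202
risk, non-tutored students = 57/188 = 0.3032
RR = 0.1202 / 0.3032 = 0.40
OR = (56 × 131) / (410 × 57) = 7336/23370 ≈ 0.31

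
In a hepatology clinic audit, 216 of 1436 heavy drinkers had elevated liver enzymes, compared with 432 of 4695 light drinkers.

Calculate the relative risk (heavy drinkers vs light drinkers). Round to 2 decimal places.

RR ≈ 1.63

risk, heavy drinkers = 216/1436 = 0.1504
risk, light drinkers = 432/4695 = 0.0920
RR = 0.1504 / 0.0920 = 1.63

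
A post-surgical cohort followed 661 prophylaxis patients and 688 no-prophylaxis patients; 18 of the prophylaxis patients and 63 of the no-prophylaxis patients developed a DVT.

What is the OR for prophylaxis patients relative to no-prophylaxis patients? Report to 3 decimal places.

OR = (18 × 625) / (643 × 63) = 11250/40509 ≈ 0.278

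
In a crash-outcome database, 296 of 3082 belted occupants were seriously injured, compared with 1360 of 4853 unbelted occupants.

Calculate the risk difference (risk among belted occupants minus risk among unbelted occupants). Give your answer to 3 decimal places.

risk, belted occupants = 296/3082 = 0.0960
risk, unbelted occupants = 1360/4853 = 0.2802
risk difference = 0.0960 − 0.2802 = -0.184

RD: -0.184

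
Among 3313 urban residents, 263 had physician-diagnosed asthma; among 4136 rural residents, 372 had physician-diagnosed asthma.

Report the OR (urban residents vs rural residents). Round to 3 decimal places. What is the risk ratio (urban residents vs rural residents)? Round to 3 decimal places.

OR = (263 × 3764) / (3050 × 372) = 989932/1134600 ≈ 0.872
risk, urban residents = 263/3313 = 0.0794
risk, rural residents = 372/4136 = 0.0899
RR = 0.0794 / 0.0899 = 0.883

OR = 0.872; RR = 0.883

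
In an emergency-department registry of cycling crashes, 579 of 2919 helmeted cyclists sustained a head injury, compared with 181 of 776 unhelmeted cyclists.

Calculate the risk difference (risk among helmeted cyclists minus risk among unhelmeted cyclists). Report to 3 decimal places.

-0.035

risk, helmeted cyclists = 579/2919 = 0.1984
risk, unhelmeted cyclists = 181/776 = 0.2332
risk difference = 0.1984 − 0.2332 = -0.035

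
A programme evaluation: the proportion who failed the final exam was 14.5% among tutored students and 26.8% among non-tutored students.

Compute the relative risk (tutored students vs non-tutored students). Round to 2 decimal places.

RR = 0.1450 / 0.2680 = 0.54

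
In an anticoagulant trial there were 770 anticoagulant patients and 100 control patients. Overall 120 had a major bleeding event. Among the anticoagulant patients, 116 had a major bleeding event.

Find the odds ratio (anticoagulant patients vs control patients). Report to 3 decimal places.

OR: 4.257

anticoagulant patients without the outcome: 770 − 116 = 654
control patients with the outcome: 120 − 116 = 4
control patients without the outcome: 100 − 4 = 96
odds, anticoagulant patients = 116/654 = 0.17737
odds, control patients = 4/96 = 0.04167
OR = 0.17737 / 0.04167 = 4.257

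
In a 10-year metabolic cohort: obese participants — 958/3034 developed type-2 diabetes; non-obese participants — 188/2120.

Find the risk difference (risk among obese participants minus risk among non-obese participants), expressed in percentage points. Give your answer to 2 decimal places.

risk, obese participants = 958/3034 = 0.3158
risk, non-obese participants = 188/2120 = 0.0887
risk difference = 0.3158 − 0.0887 = 0.2271 → 22.71 percentage points

RD ≈ 22.71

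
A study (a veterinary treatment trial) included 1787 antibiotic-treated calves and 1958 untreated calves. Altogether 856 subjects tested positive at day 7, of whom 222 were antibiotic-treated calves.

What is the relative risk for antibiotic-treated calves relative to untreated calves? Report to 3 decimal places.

antibiotic-treated calves without the outcome: 1787 − 222 = 1565
untreated calves with the outcome: 856 − 222 = 634
untreated calves without the outcome: 1958 − 634 = 1324
risk, antibiotic-treated calves = 222/1787 = 0.1242
risk, untreated calves = 634/1958 = 0.3238
RR = 0.1242 / 0.3238 = 0.384

RR = 0.384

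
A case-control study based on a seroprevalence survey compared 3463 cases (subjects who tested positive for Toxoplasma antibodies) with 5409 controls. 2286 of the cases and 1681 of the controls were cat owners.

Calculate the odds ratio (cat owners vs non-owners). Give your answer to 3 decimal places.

OR = (2286 × 3728) / (1681 × 1177) = 8522208/1978537 ≈ 4.307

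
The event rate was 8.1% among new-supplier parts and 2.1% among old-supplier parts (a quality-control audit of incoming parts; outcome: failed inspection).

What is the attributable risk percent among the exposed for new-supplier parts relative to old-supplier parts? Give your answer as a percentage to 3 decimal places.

AR% = (0.08100 − 0.02100) / 0.08100 = 0.7407 → 74.074%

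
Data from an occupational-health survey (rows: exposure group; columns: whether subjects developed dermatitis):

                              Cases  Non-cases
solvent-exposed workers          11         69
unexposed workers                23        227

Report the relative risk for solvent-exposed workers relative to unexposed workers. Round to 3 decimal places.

risk, solvent-exposed workers = 11/80 = 0.1375
risk, unexposed workers = 23/250 = 0.0920
RR = 0.1375 / 0.0920 = 1.495

1.495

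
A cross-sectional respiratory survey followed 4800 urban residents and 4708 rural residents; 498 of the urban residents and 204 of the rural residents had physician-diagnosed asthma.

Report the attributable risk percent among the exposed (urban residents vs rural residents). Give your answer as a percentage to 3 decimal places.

risk, urban residents = 498/4800 = 0.10375
risk, rural residents = 204/4708 = 0.04333
AR% = (0.10375 − 0.04333) / 0.10375 = 0.5824 → 58.236%

58.236%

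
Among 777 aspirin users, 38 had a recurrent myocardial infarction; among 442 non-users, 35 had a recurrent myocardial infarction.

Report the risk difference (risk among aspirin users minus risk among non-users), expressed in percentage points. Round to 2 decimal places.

-3.03

risk, aspirin users = 38/777 = 0.04891
risk, non-users = 35/442 = 0.07919
risk difference = 0.04891 − 0.07919 = -0.03028 → -3.03 percentage points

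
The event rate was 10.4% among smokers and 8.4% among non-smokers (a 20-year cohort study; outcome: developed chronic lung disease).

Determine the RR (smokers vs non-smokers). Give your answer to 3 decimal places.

RR = 0.1040 / 0.0840 = 1.238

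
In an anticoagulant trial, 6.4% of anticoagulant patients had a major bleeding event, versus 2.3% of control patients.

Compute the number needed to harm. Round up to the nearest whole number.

NNH = 25

absolute risk difference = 0.041000
1 / 0.041000 = 24.390 → round up → 25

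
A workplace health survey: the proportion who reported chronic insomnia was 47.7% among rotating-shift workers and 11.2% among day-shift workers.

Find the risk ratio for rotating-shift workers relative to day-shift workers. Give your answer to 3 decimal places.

RR = 0.4770 / 0.1120 = 4.259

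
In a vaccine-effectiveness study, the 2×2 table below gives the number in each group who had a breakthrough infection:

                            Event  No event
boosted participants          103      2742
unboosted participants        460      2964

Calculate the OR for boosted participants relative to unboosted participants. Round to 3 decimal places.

odds, boosted participants = 103/2742 = 0.03756
odds, unboosted participants = 460/2964 = 0.15520
OR = 0.03756 / 0.15520 = 0.242

OR ≈ 0.242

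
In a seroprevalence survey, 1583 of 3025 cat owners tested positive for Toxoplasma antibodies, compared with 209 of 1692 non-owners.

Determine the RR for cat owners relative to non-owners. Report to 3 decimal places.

RR = 4.237

risk, cat owners = 1583/3025 = 0.5233
risk, non-owners = 209/1692 = 0.1235
RR = 0.5233 / 0.1235 = 4.237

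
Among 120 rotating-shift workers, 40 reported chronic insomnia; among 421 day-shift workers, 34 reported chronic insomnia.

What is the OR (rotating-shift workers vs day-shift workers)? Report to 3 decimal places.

OR = (40 × 387) / (80 × 34) = 15480/2720 ≈ 5.691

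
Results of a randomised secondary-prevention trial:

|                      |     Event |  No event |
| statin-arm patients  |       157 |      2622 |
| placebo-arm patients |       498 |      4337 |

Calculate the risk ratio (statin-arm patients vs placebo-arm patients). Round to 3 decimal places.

risk, statin-arm patients = 157/2779 = 0.0565
risk, placebo-arm patients = 498/4835 = 0.1030
RR = 0.0565 / 0.1030 = 0.549

0.549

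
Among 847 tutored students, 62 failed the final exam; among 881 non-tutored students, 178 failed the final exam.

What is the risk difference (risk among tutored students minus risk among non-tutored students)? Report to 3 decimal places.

RD: -0.129

risk, tutored students = 62/847 = 0.0732
risk, non-tutored students = 178/881 = 0.2020
risk difference = 0.0732 − 0.2020 = -0.129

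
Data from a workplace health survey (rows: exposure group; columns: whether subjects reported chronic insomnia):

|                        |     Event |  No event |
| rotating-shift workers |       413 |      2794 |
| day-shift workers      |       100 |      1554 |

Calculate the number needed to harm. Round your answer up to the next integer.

15

risk, rotating-shift workers = 413/3207 = 0.128781
risk, day-shift workers = 100/1654 = 0.060459
absolute risk difference = 0.068321
1 / 0.068321 = 14.637 → round up → 15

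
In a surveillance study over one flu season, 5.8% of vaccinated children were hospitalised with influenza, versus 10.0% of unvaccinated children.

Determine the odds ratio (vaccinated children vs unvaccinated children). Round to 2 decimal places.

odds, vaccinated children = 0.0580/0.9420 = 0.0616
odds, unvaccinated children = 0.1000/0.9000 = 0.1111
OR = 0.0616 / 0.1111 = 0.55

0.55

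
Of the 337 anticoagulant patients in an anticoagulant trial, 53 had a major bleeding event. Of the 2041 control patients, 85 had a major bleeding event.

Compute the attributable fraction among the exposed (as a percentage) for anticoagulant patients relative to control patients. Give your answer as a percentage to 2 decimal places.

risk, anticoagulant patients = 53/337 = 0.15727
risk, control patients = 85/2041 = 0.04165
AR% = (0.15727 − 0.04165) / 0.15727 = 0.7352 → 73.52%

AR% ≈ 73.52%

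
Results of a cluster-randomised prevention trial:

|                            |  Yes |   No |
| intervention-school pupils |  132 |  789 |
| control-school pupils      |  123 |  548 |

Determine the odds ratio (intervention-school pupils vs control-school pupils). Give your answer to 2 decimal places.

OR = (132 × 548) / (789 × 123) = 72336/97047 ≈ 0.75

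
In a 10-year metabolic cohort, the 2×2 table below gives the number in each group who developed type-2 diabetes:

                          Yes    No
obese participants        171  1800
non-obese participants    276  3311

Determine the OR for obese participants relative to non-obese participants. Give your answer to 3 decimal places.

OR = (171 × 3311) / (1800 × 276) = 566181/496800 ≈ 1.140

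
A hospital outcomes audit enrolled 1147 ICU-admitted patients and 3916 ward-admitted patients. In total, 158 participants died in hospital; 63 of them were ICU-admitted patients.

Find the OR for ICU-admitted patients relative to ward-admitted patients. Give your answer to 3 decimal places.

ICU-admitted patients without the outcome: 1147 − 63 = 1084
ward-admitted patients with the outcome: 158 − 63 = 95
ward-admitted patients without the outcome: 3916 − 95 = 3821
OR = (63 × 3821) / (1084 × 95) = 240723/102980 ≈ 2.338

2.338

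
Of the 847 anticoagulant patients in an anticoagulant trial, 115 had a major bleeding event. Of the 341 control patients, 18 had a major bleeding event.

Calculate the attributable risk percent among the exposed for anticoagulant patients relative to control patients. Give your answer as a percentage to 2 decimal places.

AR% = 61.12%

risk, anticoagulant patients = 115/847 = 0.1358
risk, control patients = 18/341 = 0.0528
AR% = (0.1358 − 0.0528) / 0.1358 = 0.6112 → 61.12%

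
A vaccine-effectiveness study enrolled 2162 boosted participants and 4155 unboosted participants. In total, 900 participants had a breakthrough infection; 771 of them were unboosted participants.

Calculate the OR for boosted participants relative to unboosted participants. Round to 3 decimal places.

OR: 0.279

boosted participants with the outcome: 900 − 771 = 129
boosted participants without the outcome: 2162 − 129 = 2033
unboosted participants without the outcome: 4155 − 771 = 3384
odds, boosted participants = 129/2033 = 0.0635
odds, unboosted participants = 771/3384 = 0.2278
OR = 0.0635 / 0.2278 = 0.279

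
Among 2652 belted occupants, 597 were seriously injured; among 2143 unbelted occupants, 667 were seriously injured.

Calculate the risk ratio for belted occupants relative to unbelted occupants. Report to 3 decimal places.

RR ≈ 0.723

risk, belted occupants = 597/2652 = 0.2251
risk, unbelted occupants = 667/2143 = 0.3112
RR = 0.2251 / 0.3112 = 0.723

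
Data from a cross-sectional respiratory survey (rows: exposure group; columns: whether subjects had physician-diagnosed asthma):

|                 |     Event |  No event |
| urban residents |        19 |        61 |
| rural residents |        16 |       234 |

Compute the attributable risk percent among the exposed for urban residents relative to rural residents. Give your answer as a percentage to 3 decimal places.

risk, urban residents = 19/80 = 0.2375
risk, rural residents = 16/250 = 0.0640
AR% = (0.2375 − 0.0640) / 0.2375 = 0.7305 → 73.053%

73.053%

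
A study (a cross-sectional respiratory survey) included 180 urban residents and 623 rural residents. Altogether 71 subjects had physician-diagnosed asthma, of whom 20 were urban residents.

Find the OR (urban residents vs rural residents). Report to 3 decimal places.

1.402

urban residents without the outcome: 180 − 20 = 160
rural residents with the outcome: 71 − 20 = 51
rural residents without the outcome: 623 − 51 = 572
OR = (20 × 572) / (160 × 51) = 11440/8160 ≈ 1.402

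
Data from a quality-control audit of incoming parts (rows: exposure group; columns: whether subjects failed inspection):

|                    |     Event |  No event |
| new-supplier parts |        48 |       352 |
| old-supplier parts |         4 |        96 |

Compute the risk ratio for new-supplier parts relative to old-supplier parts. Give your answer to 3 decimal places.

risk, new-supplier parts = 48/400 = 0.12000
risk, old-supplier parts = 4/100 = 0.04000
RR = 0.12000 / 0.04000 = 3.000

RR: 3.000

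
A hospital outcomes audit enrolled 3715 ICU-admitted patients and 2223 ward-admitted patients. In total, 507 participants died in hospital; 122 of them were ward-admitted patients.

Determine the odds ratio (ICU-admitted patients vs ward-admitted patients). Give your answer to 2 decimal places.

ICU-admitted patients with the outcome: 507 − 122 = 385
ICU-admitted patients without the outcome: 3715 − 385 = 3330
ward-admitted patients without the outcome: 2223 − 122 = 2101
odds, ICU-admitted patients = 385/3330 = 0.1156
odds, ward-admitted patients = 122/2101 = 0.0581
OR = 0.1156 / 0.0581 = 1.99

1.99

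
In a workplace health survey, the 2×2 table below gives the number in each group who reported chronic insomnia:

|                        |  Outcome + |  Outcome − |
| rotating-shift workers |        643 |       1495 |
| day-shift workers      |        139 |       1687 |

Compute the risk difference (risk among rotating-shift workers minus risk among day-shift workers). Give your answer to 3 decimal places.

risk, rotating-shift workers = 643/2138 = 0.3007
risk, day-shift workers = 139/1826 = 0.0761
risk difference = 0.3007 − 0.0761 = 0.225

0.225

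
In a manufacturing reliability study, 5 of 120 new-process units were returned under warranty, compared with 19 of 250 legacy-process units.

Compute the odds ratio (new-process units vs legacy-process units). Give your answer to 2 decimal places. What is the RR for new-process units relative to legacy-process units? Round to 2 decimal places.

OR = 0.53; RR = 0.55

OR = (5 × 231) / (115 × 19) = 1155/2185 ≈ 0.53
risk, new-process units = 5/120 = 0.04167
risk, legacy-process units = 19/250 = 0.07600
RR = 0.04167 / 0.07600 = 0.55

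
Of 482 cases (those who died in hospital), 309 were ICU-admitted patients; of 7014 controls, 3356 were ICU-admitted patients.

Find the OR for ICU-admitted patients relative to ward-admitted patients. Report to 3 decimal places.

odds, ICU-admitted patients = 309/3356 = 0.09207
odds, ward-admitted patients = 173/3658 = 0.04729
OR = 0.09207 / 0.04729 = 1.947

1.947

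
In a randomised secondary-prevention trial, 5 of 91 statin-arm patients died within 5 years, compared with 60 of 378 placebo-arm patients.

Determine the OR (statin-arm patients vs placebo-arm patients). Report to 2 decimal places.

OR = (5 × 318) / (86 × 60) = 1590/5160 ≈ 0.31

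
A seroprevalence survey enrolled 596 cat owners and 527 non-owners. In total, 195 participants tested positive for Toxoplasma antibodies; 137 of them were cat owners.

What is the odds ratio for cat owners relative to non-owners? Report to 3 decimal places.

cat owners without the outcome: 596 − 137 = 459
non-owners with the outcome: 195 − 137 = 58
non-owners without the outcome: 527 − 58 = 469
OR = (137 × 469) / (459 × 58) = 64253/26622 ≈ 2.414

OR ≈ 2.414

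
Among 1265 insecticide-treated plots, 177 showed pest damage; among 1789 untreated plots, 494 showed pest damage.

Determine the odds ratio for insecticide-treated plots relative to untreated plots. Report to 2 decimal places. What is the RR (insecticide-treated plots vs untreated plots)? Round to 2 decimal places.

OR = 0.43; RR = 0.51

odds, insecticide-treated plots = 177/1088 = 0.1627
odds, untreated plots = 494/1295 = 0.3815
OR = 0.1627 / 0.3815 = 0.43
risk, insecticide-treated plots = 177/1265 = 0.1399
risk, untreated plots = 494/1789 = 0.2761
RR = 0.1399 / 0.2761 = 0.51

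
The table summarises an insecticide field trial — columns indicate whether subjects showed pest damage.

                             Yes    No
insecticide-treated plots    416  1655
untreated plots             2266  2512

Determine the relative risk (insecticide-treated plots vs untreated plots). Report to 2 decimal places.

risk, insecticide-treated plots = 416/2071 = 0.2009
risk, untreated plots = 2266/4778 = 0.4743
RR = 0.2009 / 0.4743 = 0.42

RR ≈ 0.42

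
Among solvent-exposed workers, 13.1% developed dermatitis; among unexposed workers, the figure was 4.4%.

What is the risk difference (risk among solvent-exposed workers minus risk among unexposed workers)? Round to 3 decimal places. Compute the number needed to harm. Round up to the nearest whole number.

RD = 0.087; NNH = 12

risk difference = 0.13100 − 0.04400 = 0.087
absolute risk difference = 0.087000
1 / 0.087000 = 11.494 → round up → 12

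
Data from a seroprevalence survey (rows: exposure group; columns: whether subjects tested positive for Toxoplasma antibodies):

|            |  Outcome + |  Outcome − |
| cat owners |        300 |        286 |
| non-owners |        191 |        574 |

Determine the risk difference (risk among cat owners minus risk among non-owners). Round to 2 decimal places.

risk, cat owners = 300/586 = 0.5119
risk, non-owners = 191/765 = 0.2497
risk difference = 0.5119 − 0.2497 = 0.26

RD = 0.26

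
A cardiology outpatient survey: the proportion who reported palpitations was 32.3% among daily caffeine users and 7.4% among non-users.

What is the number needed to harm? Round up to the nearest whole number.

absolute risk difference = 0.249000
1 / 0.249000 = 4.016 → round up → 5

NNH = 5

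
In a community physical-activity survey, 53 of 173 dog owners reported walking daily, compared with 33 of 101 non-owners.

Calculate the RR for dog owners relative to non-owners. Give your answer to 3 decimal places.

0.938

risk, dog owners = 53/173 = 0.3064
risk, non-owners = 33/101 = 0.3267
RR = 0.3064 / 0.3267 = 0.938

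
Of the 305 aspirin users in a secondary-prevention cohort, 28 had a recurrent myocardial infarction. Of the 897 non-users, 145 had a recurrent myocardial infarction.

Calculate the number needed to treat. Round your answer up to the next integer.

NNT: 15

risk, aspirin users = 28/305 = 0.091803
risk, non-users = 145/897 = 0.161650
absolute risk difference = 0.069847
1 / 0.069847 = 14.317 → round up → 15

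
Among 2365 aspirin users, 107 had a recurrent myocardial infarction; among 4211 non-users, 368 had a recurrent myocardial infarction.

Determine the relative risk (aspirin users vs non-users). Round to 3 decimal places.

RR = 0.518

risk, aspirin users = 107/2365 = 0.04524
risk, non-users = 368/4211 = 0.08739
RR = 0.04524 / 0.08739 = 0.518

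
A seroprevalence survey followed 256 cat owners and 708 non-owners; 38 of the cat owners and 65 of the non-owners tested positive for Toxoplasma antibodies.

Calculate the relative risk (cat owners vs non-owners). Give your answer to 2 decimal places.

RR: 1.62

risk, cat owners = 38/256 = 0.1484
risk, non-owners = 65/708 = 0.0918
RR = 0.1484 / 0.0918 = 1.62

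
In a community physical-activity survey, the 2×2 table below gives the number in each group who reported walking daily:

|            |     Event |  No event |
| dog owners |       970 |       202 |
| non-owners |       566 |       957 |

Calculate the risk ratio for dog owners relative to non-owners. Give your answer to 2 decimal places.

RR = 2.23

risk, dog owners = 970/1172 = 0.8276
risk, non-owners = 566/1523 = 0.3716
RR = 0.8276 / 0.3716 = 2.23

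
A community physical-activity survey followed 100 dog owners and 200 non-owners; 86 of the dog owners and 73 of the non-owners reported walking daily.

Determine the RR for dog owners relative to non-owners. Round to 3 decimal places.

2.356

risk, dog owners = 86/100 = 0.8600
risk, non-owners = 73/200 = 0.3650
RR = 0.8600 / 0.3650 = 2.356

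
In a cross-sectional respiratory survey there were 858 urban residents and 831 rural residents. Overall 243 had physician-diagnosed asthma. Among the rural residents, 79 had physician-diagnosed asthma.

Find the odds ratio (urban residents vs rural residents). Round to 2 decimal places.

2.25

urban residents with the outcome: 243 − 79 = 164
urban residents without the outcome: 858 − 164 = 694
rural residents without the outcome: 831 − 79 = 752
OR = (164 × 752) / (694 × 79) = 123328/54826 ≈ 2.25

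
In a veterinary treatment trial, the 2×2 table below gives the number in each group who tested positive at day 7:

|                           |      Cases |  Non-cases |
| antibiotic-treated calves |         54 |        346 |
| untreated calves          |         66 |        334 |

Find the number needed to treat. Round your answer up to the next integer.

NNT: 34

risk, antibiotic-treated calves = 54/400 = 0.135000
risk, untreated calves = 66/400 = 0.165000
absolute risk difference = 0.030000
1 / 0.030000 = 33.333 → round up → 34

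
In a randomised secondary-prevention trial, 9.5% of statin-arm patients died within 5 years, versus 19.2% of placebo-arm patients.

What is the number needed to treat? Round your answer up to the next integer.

absolute risk difference = 0.097000
1 / 0.097000 = 10.309 → round up → 11

11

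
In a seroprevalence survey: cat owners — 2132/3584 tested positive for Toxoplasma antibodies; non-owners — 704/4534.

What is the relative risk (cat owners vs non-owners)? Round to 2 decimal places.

risk, cat owners = 2132/3584 = 0.5949
risk, non-owners = 704/4534 = 0.1553
RR = 0.5949 / 0.1553 = 3.83

RR: 3.83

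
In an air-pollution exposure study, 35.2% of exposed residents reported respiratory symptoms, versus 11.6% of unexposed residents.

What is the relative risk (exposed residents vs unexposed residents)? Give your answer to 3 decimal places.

RR = 0.3520 / 0.1160 = 3.034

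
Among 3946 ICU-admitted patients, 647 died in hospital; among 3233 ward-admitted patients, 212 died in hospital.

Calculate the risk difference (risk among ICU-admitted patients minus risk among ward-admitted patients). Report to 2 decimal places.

risk, ICU-admitted patients = 647/3946 = 0.1640
risk, ward-admitted patients = 212/3233 = 0.0656
risk difference = 0.1640 − 0.0656 = 0.10

0.10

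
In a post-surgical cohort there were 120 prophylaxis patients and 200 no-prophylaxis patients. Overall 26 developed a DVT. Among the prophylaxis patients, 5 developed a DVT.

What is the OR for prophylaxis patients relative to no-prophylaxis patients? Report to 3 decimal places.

prophylaxis patients without the outcome: 120 − 5 = 115
no-prophylaxis patients with the outcome: 26 − 5 = 21
no-prophylaxis patients without the outcome: 200 − 21 = 179
OR = (5 × 179) / (115 × 21) = 895/2415 ≈ 0.371

0.371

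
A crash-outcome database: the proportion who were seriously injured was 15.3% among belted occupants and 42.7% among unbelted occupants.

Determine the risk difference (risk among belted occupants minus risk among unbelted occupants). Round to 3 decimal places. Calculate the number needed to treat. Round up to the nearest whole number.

RD = -0.274; NNT = 4

risk difference = 0.1530 − 0.4270 = -0.274
absolute risk difference = 0.274000
1 / 0.274000 = 3.650 → round up → 4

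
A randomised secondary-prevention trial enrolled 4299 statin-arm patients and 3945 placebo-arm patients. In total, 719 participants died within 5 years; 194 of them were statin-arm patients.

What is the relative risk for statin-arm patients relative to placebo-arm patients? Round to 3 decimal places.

statin-arm patients without the outcome: 4299 − 194 = 4105
placebo-arm patients with the outcome: 719 − 194 = 525
placebo-arm patients without the outcome: 3945 − 525 = 3420
risk, statin-arm patients = 194/4299 = 0.04513
risk, placebo-arm patients = 525/3945 = 0.13308
RR = 0.04513 / 0.13308 = 0.339

0.339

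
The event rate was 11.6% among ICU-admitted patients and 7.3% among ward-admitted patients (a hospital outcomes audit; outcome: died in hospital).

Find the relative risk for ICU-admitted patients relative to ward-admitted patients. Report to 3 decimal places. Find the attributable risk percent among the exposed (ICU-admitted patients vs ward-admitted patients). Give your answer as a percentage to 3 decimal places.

RR = 1.589; AR% = 37.069%

RR = 0.1160 / 0.0730 = 1.589
AR% = (0.1160 − 0.0730) / 0.1160 = 0.3707 → 37.069%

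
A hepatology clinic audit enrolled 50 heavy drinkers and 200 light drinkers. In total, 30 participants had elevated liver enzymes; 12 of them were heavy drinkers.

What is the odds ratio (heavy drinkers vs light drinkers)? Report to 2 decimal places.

3.19

heavy drinkers without the outcome: 50 − 12 = 38
light drinkers with the outcome: 30 − 12 = 18
light drinkers without the outcome: 200 − 18 = 182
OR = (12 × 182) / (38 × 18) = 2184/684 ≈ 3.19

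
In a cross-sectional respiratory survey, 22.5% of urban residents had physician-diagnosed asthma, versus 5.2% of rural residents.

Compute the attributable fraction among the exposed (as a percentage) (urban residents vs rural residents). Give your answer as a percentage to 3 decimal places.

AR% = (0.2250 − 0.0520) / 0.2250 = 0.7689 → 76.889%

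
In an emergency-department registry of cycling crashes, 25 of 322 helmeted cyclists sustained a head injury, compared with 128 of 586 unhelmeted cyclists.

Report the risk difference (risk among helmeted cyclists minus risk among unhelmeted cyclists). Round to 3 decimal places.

-0.141

risk, helmeted cyclists = 25/322 = 0.0776
risk, unhelmeted cyclists = 128/586 = 0.2184
risk difference = 0.0776 − 0.2184 = -0.141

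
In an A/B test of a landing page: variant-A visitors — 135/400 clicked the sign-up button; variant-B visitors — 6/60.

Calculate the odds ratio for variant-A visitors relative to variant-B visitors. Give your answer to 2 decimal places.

OR = (135 × 54) / (265 × 6) = 7290/1590 ≈ 4.58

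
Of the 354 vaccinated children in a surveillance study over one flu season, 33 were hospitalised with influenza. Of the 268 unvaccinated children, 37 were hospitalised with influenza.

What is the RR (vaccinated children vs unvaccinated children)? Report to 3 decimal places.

RR: 0.675

risk, vaccinated children = 33/354 = 0.0932
risk, unvaccinated children = 37/268 = 0.1381
RR = 0.0932 / 0.1381 = 0.675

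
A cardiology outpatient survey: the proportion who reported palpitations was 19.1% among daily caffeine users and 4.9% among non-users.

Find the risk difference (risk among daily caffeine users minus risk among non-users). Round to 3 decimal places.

risk difference = 0.19100 − 0.04900 = 0.142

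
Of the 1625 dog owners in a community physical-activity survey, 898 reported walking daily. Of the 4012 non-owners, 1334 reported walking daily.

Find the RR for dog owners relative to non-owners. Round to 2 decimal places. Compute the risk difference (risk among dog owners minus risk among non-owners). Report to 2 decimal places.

risk, dog owners = 898/1625 = 0.5526
risk, non-owners = 1334/4012 = 0.3325
RR = 0.5526 / 0.3325 = 1.66
risk difference = 0.5526 − 0.3325 = 0.22

RR = 1.66; RD = 0.22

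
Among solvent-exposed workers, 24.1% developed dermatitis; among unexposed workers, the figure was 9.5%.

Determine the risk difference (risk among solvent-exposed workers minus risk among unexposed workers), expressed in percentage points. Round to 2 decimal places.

14.60

risk difference = 0.2410 − 0.0950 = 0.1460 → 14.60 percentage points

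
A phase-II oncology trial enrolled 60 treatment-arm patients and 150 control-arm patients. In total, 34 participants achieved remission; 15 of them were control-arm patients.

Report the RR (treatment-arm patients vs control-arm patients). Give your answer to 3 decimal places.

treatment-arm patients with the outcome: 34 − 15 = 19
treatment-arm patients without the outcome: 60 − 19 = 41
control-arm patients without the outcome: 150 − 15 = 135
risk, treatment-arm patients = 19/60 = 0.3167
risk, control-arm patients = 15/150 = 0.1000
RR = 0.3167 / 0.1000 = 3.167

3.167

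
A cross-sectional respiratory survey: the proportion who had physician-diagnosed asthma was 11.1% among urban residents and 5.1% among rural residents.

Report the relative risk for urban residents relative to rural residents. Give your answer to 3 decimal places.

RR = 0.1110 / 0.0510 = 2.176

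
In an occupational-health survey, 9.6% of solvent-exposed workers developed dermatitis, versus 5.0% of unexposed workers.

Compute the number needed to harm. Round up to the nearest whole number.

absolute risk difference = 0.046000
1 / 0.046000 = 21.739 → round up → 22

22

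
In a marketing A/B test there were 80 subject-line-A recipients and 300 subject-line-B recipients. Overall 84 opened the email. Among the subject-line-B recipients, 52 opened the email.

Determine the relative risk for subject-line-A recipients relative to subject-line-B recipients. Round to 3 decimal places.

RR = 2.308

subject-line-A recipients with the outcome: 84 − 52 = 32
subject-line-A recipients without the outcome: 80 − 32 = 48
subject-line-B recipients without the outcome: 300 − 52 = 248
risk, subject-line-A recipients = 32/80 = 0.4000
risk, subject-line-B recipients = 52/300 = 0.1733
RR = 0.4000 / 0.1733 = 2.308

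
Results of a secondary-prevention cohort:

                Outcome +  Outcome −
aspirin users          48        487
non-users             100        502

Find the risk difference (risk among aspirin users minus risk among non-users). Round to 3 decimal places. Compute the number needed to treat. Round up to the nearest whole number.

risk, aspirin users = 48/535 = 0.0897
risk, non-users = 100/602 = 0.1661
risk difference = 0.0897 − 0.1661 = -0.076
absolute risk difference = 0.076393
1 / 0.076393 = 13.090 → round up → 14

RD = -0.076; NNT = 14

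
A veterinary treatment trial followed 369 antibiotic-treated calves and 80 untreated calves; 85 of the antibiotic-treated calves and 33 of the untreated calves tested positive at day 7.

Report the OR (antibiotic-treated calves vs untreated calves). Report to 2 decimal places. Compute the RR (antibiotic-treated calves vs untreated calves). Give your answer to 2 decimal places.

OR = 0.43; RR = 0.56

odds, antibiotic-treated calves = 85/284 = 0.2993
odds, untreated calves = 33/47 = 0.7021
OR = 0.2993 / 0.7021 = 0.43
risk, antibiotic-treated calves = 85/369 = 0.2304
risk, untreated calves = 33/80 = 0.4125
RR = 0.2304 / 0.4125 = 0.56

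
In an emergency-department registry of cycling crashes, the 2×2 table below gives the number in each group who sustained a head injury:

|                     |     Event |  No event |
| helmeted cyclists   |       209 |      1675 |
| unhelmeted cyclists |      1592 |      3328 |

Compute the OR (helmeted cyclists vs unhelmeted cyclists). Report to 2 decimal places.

0.26

odds, helmeted cyclists = 209/1675 = 0.1248
odds, unhelmeted cyclists = 1592/3328 = 0.4784
OR = 0.1248 / 0.4784 = 0.26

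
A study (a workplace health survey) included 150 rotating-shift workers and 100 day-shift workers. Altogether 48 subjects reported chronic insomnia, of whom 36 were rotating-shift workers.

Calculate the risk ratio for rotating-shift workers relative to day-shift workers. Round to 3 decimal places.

RR: 2.000

rotating-shift workers without the outcome: 150 − 36 = 114
day-shift workers with the outcome: 48 − 36 = 12
day-shift workers without the outcome: 100 − 12 = 88
risk, rotating-shift workers = 36/150 = 0.2400
risk, day-shift workers = 12/100 = 0.1200
RR = 0.2400 / 0.1200 = 2.000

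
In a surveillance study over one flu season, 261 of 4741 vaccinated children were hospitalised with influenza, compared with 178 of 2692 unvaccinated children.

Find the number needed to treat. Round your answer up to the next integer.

risk, vaccinated children = 261/4741 = 0.055052
risk, unvaccinated children = 178/2692 = 0.066122
absolute risk difference = 0.011070
1 / 0.011070 = 90.334 → round up → 91

NNT: 91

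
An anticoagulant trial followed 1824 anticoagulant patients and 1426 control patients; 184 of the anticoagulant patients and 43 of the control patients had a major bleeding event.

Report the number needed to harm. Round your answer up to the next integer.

NNH ≈ 15

risk, anticoagulant patients = 184/1824 = 0.100877
risk, control patients = 43/1426 = 0.030154
absolute risk difference = 0.070723
1 / 0.070723 = 14.140 → round up → 15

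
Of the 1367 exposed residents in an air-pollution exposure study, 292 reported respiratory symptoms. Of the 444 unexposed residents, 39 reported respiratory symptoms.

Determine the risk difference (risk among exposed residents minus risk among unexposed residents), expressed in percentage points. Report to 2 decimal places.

risk, exposed residents = 292/1367 = 0.2136
risk, unexposed residents = 39/444 = 0.0878
risk difference = 0.2136 − 0.0878 = 0.1258 → 12.58 percentage points

12.58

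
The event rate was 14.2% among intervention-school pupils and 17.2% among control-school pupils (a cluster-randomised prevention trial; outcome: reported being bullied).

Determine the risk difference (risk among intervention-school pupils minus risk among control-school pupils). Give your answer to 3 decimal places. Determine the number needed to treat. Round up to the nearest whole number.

RD = -0.030; NNT = 34

risk difference = 0.1420 − 0.1720 = -0.030
absolute risk difference = 0.030000
1 / 0.030000 = 33.333 → round up → 34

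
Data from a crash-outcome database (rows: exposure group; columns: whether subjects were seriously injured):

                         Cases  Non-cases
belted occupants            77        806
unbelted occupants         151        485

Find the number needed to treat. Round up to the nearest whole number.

risk, belted occupants = 77/883 = 0.087203
risk, unbelted occupants = 151/636 = 0.237421
absolute risk difference = 0.150219
1 / 0.150219 = 6.657 → round up → 7

7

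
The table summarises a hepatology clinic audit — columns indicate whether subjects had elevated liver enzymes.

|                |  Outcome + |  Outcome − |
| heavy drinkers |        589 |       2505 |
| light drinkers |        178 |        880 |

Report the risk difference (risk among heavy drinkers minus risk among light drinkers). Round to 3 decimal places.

RD ≈ 0.022

risk, heavy drinkers = 589/3094 = 0.1904
risk, light drinkers = 178/1058 = 0.1682
risk difference = 0.1904 − 0.1682 = 0.022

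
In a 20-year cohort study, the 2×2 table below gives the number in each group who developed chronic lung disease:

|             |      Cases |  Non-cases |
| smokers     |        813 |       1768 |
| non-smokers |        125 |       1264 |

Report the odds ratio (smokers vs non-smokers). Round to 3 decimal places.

OR = (813 × 1264) / (1768 × 125) = 1027632/221000 ≈ 4.650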